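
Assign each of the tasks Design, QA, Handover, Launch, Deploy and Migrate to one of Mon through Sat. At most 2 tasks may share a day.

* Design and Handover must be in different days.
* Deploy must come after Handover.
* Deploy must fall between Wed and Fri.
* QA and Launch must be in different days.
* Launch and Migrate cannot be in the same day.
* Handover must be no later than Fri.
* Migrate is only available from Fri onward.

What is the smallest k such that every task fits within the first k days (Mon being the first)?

5

The precedence chain requires at least 2 distinct days.
With at most 2 per day and 6 tasks, at least 3 days are needed.
Migrate can't be placed before Fri — that is day 5 counting from Mon — so the schedule must run through at least 5 days.
5 works (last occupied day: Fri): for example QA=Mon; Migrate=Fri; Deploy=Wed; Launch=Tue; Design=Tue; Handover=Mon.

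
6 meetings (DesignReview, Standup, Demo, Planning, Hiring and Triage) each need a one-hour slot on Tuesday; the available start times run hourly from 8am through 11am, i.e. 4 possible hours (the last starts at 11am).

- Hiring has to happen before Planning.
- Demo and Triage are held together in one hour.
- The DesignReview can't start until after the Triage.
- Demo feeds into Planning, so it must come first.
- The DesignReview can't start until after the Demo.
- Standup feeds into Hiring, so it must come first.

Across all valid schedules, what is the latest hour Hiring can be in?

10am

Precedence pushes Hiring to at least 9am; downstream work caps Hiring at 10am.
Hiring at 10am is achievable: Demo -> 8am, Triage -> 8am, DesignReview -> 9am, Planning -> 11am, Standup -> 8am, Hiring -> 10am.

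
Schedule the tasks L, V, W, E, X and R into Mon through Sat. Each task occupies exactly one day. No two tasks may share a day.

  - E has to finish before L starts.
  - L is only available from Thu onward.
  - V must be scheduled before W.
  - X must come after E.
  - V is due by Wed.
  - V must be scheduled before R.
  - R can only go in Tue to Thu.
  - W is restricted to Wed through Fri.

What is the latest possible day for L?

Sat

L is available from Thu.
L at Sat is achievable: V=Mon; X=Fri; W=Wed; R=Tue; L=Sat; E=Thu.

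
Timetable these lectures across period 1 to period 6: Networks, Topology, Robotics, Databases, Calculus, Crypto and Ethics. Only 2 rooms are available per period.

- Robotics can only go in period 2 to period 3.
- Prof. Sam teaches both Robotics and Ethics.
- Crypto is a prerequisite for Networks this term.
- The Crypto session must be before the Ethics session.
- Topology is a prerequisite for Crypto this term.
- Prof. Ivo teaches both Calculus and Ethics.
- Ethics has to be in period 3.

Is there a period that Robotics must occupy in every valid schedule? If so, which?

Robotics's window is period 2–period 3.
Ethics is fixed at period 3, and Robotics can't share a period with Ethics.
So Robotics must be period 2.

period 2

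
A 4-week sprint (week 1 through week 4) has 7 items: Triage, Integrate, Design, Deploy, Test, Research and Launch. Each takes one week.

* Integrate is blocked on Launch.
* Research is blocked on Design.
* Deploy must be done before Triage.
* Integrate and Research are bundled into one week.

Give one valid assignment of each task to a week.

Test in week 1, Launch in week 1, Design in week 1, Triage in week 2, Research in week 2, Integrate in week 2, Deploy in week 1

Checking: Launch(week 1) before Integrate(week 2); Deploy(week 1) before Triage(week 2); Design(week 1) before Research(week 2); Integrate = Research = week 2.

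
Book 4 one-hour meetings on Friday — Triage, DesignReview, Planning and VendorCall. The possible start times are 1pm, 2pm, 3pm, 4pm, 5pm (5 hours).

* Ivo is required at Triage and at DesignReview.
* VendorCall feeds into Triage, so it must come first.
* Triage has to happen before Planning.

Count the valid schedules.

Splitting on Triage: it can be 2pm (12), 3pm (16), 4pm (12). Listing each branch's schedules as (DesignReview, Planning, VendorCall):
Triage=2pm: (1pm,3pm,1pm) (1pm,4pm,1pm) (1pm,5pm,1pm) (3pm,3pm,1pm) (3pm,4pm,1pm) (3pm,5pm,1pm) (4pm,3pm,1pm) (4pm,4pm,1pm) (4pm,5pm,1pm) (5pm,3pm,1pm) (5pm,4pm,1pm) (5pm,5pm,1pm) — 12.
Triage=3pm: (1pm,4pm,1pm) (1pm,4pm,2pm) (1pm,5pm,1pm) (1pm,5pm,2pm) (2pm,4pm,1pm) (2pm,4pm,2pm) (2pm,5pm,1pm) (2pm,5pm,2pm) (4pm,4pm,1pm) (4pm,4pm,2pm) (4pm,5pm,1pm) (4pm,5pm,2pm) (5pm,4pm,1pm) (5pm,4pm,2pm) (5pm,5pm,1pm) (5pm,5pm,2pm) — 16.
Triage=4pm: (1pm,5pm,1pm) (1pm,5pm,2pm) (1pm,5pm,3pm) (2pm,5pm,1pm) (2pm,5pm,2pm) (2pm,5pm,3pm) (3pm,5pm,1pm) (3pm,5pm,2pm) (3pm,5pm,3pm) (5pm,5pm,1pm) (5pm,5pm,2pm) (5pm,5pm,3pm) — 12.
Summing: 12 + 16 + 12 = 40.

40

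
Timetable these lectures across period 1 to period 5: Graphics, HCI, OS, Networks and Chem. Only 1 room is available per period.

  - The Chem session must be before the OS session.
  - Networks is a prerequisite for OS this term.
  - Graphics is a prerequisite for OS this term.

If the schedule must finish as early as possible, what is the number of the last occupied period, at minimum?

The precedence chain requires at least 2 distinct periods.
With at most 1 per period and 5 lectures, at least 5 periods are needed.
5 works (last occupied period: period 5): for example Graphics -> period 1; OS -> period 4; HCI -> period 5; Chem -> period 3; Networks -> period 2.

period 5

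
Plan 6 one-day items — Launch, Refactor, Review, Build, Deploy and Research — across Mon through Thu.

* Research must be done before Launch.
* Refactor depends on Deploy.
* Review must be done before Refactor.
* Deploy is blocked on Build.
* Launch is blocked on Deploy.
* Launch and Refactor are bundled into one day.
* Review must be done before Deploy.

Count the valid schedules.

Splitting on Launch: it can be Wed (2), Thu (15). Listing each branch's schedules as (Refactor, Review, Build, Deploy, Research):
Launch=Wed: (Wed,Mon,Mon,Tue,Mon) (Wed,Mon,Mon,Tue,Tue) — 2.
Launch=Thu: (Thu,Mon,Mon,Tue,Mon) (Thu,Mon,Mon,Tue,Tue) (Thu,Mon,Mon,Tue,Wed) (Thu,Mon,Mon,Wed,Mon) (Thu,Mon,Mon,Wed,Tue) (Thu,Mon,Mon,Wed,Wed) (Thu,Mon,Tue,Wed,Mon) (Thu,Mon,Tue,Wed,Tue) (Thu,Mon,Tue,Wed,Wed) (Thu,Tue,Mon,Wed,Mon) (Thu,Tue,Mon,Wed,Tue) (Thu,Tue,Mon,Wed,Wed) (Thu,Tue,Tue,Wed,Mon) (Thu,Tue,Tue,Wed,Tue) (Thu,Tue,Tue,Wed,Wed) — 15.
Summing: 2 + 15 = 17.

17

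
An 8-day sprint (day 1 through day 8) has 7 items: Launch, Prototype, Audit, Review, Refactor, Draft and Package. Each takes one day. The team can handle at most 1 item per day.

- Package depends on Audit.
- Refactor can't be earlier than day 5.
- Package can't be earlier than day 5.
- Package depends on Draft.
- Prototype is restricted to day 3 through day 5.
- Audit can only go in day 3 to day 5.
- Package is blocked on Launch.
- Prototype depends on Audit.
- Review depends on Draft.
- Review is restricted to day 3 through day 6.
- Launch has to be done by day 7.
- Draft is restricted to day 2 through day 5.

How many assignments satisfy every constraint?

56

Splitting on Prototype: it can be day 4 (22), day 5 (34). Listing each branch's schedules as (Launch, Audit, Review, Refactor, Draft, Package) by day number:
Prototype=day 4: (1,3,5,6,2,7) (1,3,5,6,2,8) (1,3,5,7,2,6) (1,3,5,7,2,8) (1,3,5,8,2,6) (1,3,5,8,2,7) (1,3,6,5,2,7) (1,3,6,5,2,8) (1,3,6,7,2,5) (1,3,6,7,2,8) (1,3,6,7,5,8) (1,3,6,8,2,5) (1,3,6,8,2,7) (1,3,6,8,5,7) (2,3,6,7,5,8) (2,3,6,8,5,7) (5,3,6,7,2,8) (5,3,6,8,2,7) (6,3,5,7,2,8) (6,3,5,8,2,7) (7,3,5,6,2,8) (7,3,6,5,2,8) — 22.
Prototype=day 5: (1,3,4,6,2,7) (1,3,4,6,2,8) (1,3,4,7,2,6) (1,3,4,7,2,8) (1,3,4,8,2,6) (1,3,4,8,2,7) (1,3,6,7,2,8) (1,3,6,7,4,8) (1,3,6,8,2,7) (1,3,6,8,4,7) (1,4,3,6,2,7) (1,4,3,6,2,8) (1,4,3,7,2,6) (1,4,3,7,2,8) (1,4,3,8,2,6) (1,4,3,8,2,7) (1,4,6,7,2,8) (1,4,6,7,3,8) (1,4,6,8,2,7) (1,4,6,8,3,7) (2,3,6,7,4,8) (2,3,6,8,4,7) (2,4,6,7,3,8) (2,4,6,8,3,7) (3,4,6,7,2,8) (3,4,6,8,2,7) (4,3,6,7,2,8) (4,3,6,8,2,7) (6,3,4,7,2,8) (6,3,4,8,2,7) (6,4,3,7,2,8) (6,4,3,8,2,7) (7,3,4,6,2,8) (7,4,3,6,2,8) — 34.
Summing: 22 + 34 = 56.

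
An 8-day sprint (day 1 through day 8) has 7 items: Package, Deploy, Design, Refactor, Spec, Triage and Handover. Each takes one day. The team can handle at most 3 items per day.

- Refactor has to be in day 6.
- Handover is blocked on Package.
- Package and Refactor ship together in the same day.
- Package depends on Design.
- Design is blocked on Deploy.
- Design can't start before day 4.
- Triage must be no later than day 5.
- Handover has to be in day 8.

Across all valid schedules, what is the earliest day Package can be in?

Package must be in the same day as Refactor, which can't be before day 6, so Package is at least day 6; Package must be in the same day as Refactor, which can't be after day 6, so Package is at most day 6.
Package at day 6 is achievable: Design in day 4; Refactor in day 6; Triage in day 1; Package in day 6; Handover in day 8; Deploy in day 1; Spec in day 1.

day 6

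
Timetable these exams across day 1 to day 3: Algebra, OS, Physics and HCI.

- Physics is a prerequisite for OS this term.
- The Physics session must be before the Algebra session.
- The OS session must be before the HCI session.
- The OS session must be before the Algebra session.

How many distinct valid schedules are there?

1

Enumerating: OS in day 2, Physics in day 1, HCI in day 3, Algebra in day 3.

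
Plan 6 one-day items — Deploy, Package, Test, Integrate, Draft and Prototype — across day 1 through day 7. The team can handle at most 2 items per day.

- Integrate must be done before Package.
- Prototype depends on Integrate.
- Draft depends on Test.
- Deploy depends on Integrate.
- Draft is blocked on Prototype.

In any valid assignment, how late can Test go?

Downstream work caps Test at day 6.
Test at day 6 is achievable: Draft in day 7; Prototype in day 2; Test in day 6; Integrate in day 1; Package in day 3; Deploy in day 2.

day 6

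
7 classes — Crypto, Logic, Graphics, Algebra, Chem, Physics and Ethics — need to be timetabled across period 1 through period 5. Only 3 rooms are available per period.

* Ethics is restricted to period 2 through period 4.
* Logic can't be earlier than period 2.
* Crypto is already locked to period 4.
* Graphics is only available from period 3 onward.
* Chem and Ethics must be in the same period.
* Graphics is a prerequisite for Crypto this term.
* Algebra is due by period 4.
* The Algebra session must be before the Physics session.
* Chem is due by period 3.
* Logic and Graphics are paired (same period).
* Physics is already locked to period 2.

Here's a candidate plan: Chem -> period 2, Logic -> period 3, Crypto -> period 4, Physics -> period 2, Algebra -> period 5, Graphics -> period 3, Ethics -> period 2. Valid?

Graphics is a prerequisite for Crypto this term — holds.
Chem is due by period 3 — holds.
Logic can't be earlier than period 2 — holds.
Crypto is already locked to period 4 — holds.
Physics is already locked to period 2 — holds.
Graphics is only available from period 3 onward — holds.
Chem and Ethics must be in the same period — holds.
Only 3 rooms are available per period — holds.
Algebra is due by period 4 — violated.
Ethics is restricted to period 2 through period 4 — holds.
Logic and Graphics are paired (same period) — holds.
The Algebra session must be before the Physics session — violated.

Invalid. Algebra is due by period 4.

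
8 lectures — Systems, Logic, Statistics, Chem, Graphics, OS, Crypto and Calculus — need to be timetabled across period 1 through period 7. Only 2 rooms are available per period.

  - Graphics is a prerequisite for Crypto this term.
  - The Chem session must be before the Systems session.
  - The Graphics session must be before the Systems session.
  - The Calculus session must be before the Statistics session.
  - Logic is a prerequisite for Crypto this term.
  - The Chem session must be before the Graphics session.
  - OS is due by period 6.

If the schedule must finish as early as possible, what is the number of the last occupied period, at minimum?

period 4

The precedence chain requires at least 3 distinct periods.
With at most 2 per period and 8 lectures, at least 4 periods are needed.
4 works (last occupied period: period 4): for example OS -> period 4; Logic -> period 1; Statistics -> period 4; Crypto -> period 3; Calculus -> period 2; Systems -> period 3; Graphics -> period 2; Chem -> period 1.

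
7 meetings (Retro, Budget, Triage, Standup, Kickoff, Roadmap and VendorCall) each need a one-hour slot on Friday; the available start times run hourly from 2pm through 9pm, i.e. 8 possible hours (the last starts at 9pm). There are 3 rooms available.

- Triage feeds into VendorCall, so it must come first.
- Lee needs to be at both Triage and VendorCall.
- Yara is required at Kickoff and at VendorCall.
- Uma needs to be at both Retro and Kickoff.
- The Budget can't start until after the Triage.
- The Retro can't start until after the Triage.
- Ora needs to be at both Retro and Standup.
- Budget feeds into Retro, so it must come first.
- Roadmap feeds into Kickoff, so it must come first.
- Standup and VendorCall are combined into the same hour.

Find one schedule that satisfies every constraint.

Kickoff in 3pm; VendorCall in 5pm; Triage in 2pm; Standup in 5pm; Budget in 3pm; Roadmap in 2pm; Retro in 4pm

Checking: Budget(3pm) before Retro(4pm); Roadmap(2pm) before Kickoff(3pm); Triage(2pm) before Budget(3pm); Triage(2pm) before VendorCall(5pm); Triage(2pm) before Retro(4pm); Retro(4pm) != Kickoff(3pm); Kickoff(3pm) != VendorCall(5pm); Retro(4pm) != Standup(5pm); Triage(2pm) != VendorCall(5pm); Standup = VendorCall = 5pm; max 2 per hour (cap 3).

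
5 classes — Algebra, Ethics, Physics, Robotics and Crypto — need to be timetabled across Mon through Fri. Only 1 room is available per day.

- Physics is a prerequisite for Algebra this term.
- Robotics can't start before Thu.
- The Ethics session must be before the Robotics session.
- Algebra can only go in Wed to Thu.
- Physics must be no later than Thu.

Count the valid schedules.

Splitting on Algebra: it can be Wed (6), Thu (6). Listing each branch's schedules as (Ethics, Physics, Robotics, Crypto):
Algebra=Wed: (Mon,Tue,Thu,Fri) (Mon,Tue,Fri,Thu) (Tue,Mon,Thu,Fri) (Tue,Mon,Fri,Thu) (Thu,Mon,Fri,Tue) (Thu,Tue,Fri,Mon) — 6.
Algebra=Thu: (Mon,Tue,Fri,Wed) (Mon,Wed,Fri,Tue) (Tue,Mon,Fri,Wed) (Tue,Wed,Fri,Mon) (Wed,Mon,Fri,Tue) (Wed,Tue,Fri,Mon) — 6.
Summing: 6 + 6 = 12.

12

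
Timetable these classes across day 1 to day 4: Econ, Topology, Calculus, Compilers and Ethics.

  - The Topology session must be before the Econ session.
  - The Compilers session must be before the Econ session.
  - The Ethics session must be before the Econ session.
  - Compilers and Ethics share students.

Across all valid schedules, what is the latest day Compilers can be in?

Downstream work caps Compilers at day 3.
Compilers at day 3 is achievable: Compilers -> day 3, Topology -> day 1, Calculus -> day 1, Econ -> day 4, Ethics -> day 1.

day 3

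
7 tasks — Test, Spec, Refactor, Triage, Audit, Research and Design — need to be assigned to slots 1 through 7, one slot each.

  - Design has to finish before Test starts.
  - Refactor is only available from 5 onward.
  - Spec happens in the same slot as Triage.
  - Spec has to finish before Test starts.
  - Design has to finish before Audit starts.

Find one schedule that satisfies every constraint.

Triage in 1, Spec in 1, Design in 1, Audit in 2, Refactor in 5, Research in 1, Test in 2

Checking: Spec(1) before Test(2); Design(1) before Audit(2); Design(1) before Test(2); Spec = Triage = 1; Refactor=5 in [5,7].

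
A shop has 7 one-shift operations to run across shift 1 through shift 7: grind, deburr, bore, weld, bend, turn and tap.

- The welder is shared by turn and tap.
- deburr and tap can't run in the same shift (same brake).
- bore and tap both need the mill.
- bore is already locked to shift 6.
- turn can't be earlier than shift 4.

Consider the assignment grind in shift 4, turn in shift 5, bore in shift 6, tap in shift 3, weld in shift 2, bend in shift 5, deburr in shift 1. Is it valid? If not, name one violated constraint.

The welder is shared by turn and tap — holds.
bore is already locked to shift 6 — holds.
turn can't be earlier than shift 4 — holds.
bore and tap both need the mill — holds.
deburr and tap can't run in the same shift (same brake) — holds.

Valid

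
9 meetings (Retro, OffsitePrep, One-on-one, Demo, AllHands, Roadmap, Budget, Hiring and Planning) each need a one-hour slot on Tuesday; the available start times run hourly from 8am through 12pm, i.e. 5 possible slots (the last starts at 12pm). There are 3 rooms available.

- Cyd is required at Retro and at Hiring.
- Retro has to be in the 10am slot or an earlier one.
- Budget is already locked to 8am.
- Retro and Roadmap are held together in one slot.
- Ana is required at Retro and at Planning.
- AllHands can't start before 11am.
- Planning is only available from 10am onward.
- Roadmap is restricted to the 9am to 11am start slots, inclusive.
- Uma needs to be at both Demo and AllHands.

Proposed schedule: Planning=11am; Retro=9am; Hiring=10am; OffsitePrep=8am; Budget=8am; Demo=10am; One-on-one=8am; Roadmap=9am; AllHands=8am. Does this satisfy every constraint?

Invalid. AllHands can't start before 11am.

Cyd is required at Retro and at Hiring — holds.
Retro has to be in the 10am slot or an earlier one — holds.
Ana is required at Retro and at Planning — holds.
Planning is only available from 10am onward — holds.
There are 3 rooms available — violated.
Retro and Roadmap are held together in one slot — holds.
Budget is already locked to 8am — holds.
AllHands can't start before 11am — violated.
Uma needs to be at both Demo and AllHands — holds.
Roadmap is restricted to the 9am to 11am start slots, inclusive — holds.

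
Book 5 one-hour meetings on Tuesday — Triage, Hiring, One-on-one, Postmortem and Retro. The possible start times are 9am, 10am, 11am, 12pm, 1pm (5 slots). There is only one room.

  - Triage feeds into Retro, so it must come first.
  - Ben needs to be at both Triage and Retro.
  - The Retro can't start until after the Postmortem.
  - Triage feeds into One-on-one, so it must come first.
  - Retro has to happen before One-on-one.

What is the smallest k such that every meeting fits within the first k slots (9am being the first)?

5

The precedence chain requires at least 3 distinct slots.
With at most 1 per slot and 5 meetings, at least 5 slots are needed.
5 works (last occupied slot: 1pm): for example One-on-one -> 12pm; Retro -> 11am; Triage -> 9am; Postmortem -> 10am; Hiring -> 1pm.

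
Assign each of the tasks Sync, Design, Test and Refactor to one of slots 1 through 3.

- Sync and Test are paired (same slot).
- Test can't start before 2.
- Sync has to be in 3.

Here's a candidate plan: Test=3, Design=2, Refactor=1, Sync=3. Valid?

Sync has to be in 3 — holds.
Test can't start before 2 — holds.
Sync and Test are paired (same slot) — holds.

Valid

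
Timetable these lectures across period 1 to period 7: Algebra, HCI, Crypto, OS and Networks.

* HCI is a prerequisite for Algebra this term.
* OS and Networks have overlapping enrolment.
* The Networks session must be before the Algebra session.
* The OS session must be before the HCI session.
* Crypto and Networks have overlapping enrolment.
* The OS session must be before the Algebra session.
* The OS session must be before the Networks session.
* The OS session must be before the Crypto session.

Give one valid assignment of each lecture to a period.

OS=period 1, Algebra=period 3, HCI=period 2, Crypto=period 3, Networks=period 2

Checking: HCI(period 2) before Algebra(period 3); Networks(period 2) before Algebra(period 3); OS(period 1) before Crypto(period 3); OS(period 1) before Networks(period 2); OS(period 1) before HCI(period 2); OS(period 1) before Algebra(period 3); OS(period 1) != Networks(period 2); Crypto(period 3) != Networks(period 2).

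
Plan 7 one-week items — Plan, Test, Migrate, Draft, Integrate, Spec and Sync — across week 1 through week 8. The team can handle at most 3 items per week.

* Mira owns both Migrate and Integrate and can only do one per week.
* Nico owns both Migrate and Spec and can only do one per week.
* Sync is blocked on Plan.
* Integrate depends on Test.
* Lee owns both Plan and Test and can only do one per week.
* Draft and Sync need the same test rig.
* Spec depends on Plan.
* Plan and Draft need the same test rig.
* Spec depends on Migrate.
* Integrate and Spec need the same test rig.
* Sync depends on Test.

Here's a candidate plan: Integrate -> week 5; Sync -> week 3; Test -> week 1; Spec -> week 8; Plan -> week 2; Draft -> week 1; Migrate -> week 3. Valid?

Yes

Integrate and Spec need the same test rig — holds.
Lee owns both Plan and Test and can only do one per week — holds.
Spec depends on Plan — holds.
Nico owns both Migrate and Spec and can only do one per week — holds.
Draft and Sync need the same test rig — holds.
Mira owns both Migrate and Integrate and can only do one per week — holds.
Spec depends on Migrate — holds.
Integrate depends on Test — holds.
Sync is blocked on Plan — holds.
The team can handle at most 3 items per week — holds.
Sync depends on Test — holds.
Plan and Draft need the same test rig — holds.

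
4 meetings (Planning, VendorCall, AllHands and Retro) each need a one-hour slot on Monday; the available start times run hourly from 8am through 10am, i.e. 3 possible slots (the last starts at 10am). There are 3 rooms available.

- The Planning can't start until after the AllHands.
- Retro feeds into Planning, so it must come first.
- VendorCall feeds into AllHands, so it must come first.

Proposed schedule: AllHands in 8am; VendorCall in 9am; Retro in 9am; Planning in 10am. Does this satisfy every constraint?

Invalid. VendorCall feeds into AllHands, so it must come first.

VendorCall feeds into AllHands, so it must come first — violated.
There are 3 rooms available — holds.
The Planning can't start until after the AllHands — holds.
Retro feeds into Planning, so it must come first — holds.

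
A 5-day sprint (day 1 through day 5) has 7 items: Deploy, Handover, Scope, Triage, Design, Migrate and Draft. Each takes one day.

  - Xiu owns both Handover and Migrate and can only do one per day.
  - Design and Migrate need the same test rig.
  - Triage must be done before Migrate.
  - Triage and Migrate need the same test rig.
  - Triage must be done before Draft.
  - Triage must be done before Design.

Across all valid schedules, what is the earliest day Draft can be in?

day 2

Precedence pushes Draft to at least day 2.
Draft at day 2 is achievable: Migrate=day 3, Draft=day 2, Deploy=day 1, Scope=day 1, Design=day 2, Triage=day 1, Handover=day 1.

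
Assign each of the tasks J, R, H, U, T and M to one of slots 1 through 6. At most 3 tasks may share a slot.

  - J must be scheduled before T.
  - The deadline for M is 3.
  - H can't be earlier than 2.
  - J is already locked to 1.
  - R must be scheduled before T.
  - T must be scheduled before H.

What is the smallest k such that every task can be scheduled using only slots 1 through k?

The precedence chain requires at least 3 distinct slots.
With at most 3 per slot and 6 tasks, at least 2 slots are needed.
3 works (last occupied slot: 3): for example U in 1; T in 2; M in 2; R in 1; J in 1; H in 3.

3 slots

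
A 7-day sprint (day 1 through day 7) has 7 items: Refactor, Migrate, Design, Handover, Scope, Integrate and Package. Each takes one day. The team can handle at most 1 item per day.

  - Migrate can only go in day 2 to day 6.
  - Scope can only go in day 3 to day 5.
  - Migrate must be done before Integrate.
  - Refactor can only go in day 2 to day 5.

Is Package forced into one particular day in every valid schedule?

No

Package can be day 1 (e.g. Migrate -> day 4, Scope -> day 3, Integrate -> day 5, Design -> day 6, Package -> day 1, Refactor -> day 2, Handover -> day 7) or day 2 (e.g. Package -> day 2; Migrate -> day 5; Scope -> day 3; Handover -> day 7; Design -> day 1; Integrate -> day 6; Refactor -> day 4).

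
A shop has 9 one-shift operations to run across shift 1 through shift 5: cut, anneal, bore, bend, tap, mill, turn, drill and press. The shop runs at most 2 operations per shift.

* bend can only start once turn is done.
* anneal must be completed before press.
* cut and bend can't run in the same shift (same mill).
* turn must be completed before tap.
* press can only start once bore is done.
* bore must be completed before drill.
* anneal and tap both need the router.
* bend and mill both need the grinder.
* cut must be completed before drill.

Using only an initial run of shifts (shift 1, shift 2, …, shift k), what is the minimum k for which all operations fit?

5 shifts

The precedence chain requires at least 2 distinct shifts.
With at most 2 per shift and 9 operations, at least 5 shifts are needed.
5 works (last occupied shift: shift 5): for example drill -> shift 3, mill -> shift 5, cut -> shift 2, tap -> shift 4, bore -> shift 1, turn -> shift 1, bend -> shift 4, press -> shift 3, anneal -> shift 2.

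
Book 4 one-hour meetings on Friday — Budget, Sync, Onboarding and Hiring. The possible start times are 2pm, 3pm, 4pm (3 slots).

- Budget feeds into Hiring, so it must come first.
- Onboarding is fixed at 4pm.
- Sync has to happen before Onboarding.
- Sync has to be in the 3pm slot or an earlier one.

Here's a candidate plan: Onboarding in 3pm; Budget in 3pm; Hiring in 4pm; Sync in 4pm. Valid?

Sync has to be in the 3pm slot or an earlier one — violated.
Sync has to happen before Onboarding — violated.
Budget feeds into Hiring, so it must come first — holds.
Onboarding is fixed at 4pm — violated.

No — it violates: Sync has to happen before Onboarding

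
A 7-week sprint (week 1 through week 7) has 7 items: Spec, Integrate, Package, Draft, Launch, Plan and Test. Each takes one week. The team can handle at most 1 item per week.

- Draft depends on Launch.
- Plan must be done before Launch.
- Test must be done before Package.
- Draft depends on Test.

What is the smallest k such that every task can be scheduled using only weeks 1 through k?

7

The precedence chain requires at least 3 distinct weeks.
With at most 1 per week and 7 tasks, at least 7 weeks are needed.
7 works (last occupied week: week 7): for example Package in week 5, Spec in week 6, Launch in week 2, Draft in week 4, Test in week 3, Integrate in week 7, Plan in week 1.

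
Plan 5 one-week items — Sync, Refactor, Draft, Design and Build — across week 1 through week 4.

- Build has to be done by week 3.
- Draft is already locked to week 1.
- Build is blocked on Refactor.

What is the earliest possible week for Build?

Precedence pushes Build to at least week 2; Build's own window allows nothing later than week 3.
Build at week 2 is achievable: Sync in week 1, Draft in week 1, Design in week 1, Refactor in week 1, Build in week 2.

week 2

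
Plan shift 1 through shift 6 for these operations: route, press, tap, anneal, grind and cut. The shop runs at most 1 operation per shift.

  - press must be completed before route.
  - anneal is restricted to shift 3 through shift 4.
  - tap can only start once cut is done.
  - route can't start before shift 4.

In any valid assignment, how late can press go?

shift 5

Downstream work caps press at shift 5.
press at shift 5 is achievable: anneal=shift 3; tap=shift 2; press=shift 5; grind=shift 4; cut=shift 1; route=shift 6.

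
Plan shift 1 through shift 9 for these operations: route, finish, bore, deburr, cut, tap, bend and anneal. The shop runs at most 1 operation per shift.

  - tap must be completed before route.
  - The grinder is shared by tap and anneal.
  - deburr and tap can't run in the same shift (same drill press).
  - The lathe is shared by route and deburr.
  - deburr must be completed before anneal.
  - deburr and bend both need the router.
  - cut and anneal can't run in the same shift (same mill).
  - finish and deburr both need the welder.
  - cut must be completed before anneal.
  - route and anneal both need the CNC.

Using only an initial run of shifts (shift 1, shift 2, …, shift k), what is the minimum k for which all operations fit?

8 shifts

The precedence chain requires at least 2 distinct shifts.
With at most 1 per shift and 8 operations, at least 8 shifts are needed.
8 works (last occupied shift: shift 8): for example cut -> shift 2; bore -> shift 7; route -> shift 5; tap -> shift 4; deburr -> shift 1; bend -> shift 8; finish -> shift 6; anneal -> shift 3.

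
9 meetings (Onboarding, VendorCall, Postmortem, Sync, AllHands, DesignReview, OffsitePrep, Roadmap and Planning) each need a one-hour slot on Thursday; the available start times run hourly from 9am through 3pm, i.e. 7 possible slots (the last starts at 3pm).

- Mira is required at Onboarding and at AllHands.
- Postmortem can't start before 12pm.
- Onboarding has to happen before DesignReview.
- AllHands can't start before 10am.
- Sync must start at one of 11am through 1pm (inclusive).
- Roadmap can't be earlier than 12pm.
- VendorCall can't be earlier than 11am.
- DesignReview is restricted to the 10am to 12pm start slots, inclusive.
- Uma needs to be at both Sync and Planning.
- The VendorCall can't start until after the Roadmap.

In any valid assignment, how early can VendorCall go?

1pm

VendorCall is available from 11am; precedence pushes VendorCall to at least 1pm.
VendorCall at 1pm is achievable: Postmortem=12pm, Planning=9am, VendorCall=1pm, Roadmap=12pm, AllHands=10am, DesignReview=10am, OffsitePrep=9am, Sync=11am, Onboarding=9am.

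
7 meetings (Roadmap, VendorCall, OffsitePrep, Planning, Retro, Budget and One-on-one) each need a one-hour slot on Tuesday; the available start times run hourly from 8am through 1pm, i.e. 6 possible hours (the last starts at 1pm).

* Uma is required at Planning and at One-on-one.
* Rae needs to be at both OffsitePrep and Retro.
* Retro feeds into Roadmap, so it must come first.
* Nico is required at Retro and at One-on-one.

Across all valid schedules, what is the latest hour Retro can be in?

12pm

Downstream work caps Retro at 12pm.
Retro at 12pm is achievable: Roadmap=1pm; Retro=12pm; OffsitePrep=8am; Planning=8am; Budget=8am; One-on-one=9am; VendorCall=8am.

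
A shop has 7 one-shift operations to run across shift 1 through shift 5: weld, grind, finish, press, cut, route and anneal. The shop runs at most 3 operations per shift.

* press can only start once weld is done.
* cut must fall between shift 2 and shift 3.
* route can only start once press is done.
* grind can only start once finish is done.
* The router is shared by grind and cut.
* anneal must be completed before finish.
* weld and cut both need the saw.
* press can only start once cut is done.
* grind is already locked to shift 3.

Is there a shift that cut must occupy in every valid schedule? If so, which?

cut's window is shift 2–shift 3.
grind is fixed at shift 3, and cut can't share a shift with grind.
So cut must be shift 2.

shift 2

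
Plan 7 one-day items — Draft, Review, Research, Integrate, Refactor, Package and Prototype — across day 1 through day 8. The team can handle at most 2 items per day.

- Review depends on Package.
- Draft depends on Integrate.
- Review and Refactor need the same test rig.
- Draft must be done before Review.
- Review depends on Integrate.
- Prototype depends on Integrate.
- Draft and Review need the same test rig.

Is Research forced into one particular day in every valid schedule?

No

Research can be day 1 (e.g. Research=day 1; Package=day 2; Integrate=day 1; Prototype=day 3; Draft=day 2; Review=day 3; Refactor=day 4) or day 2 (e.g. Review=day 3; Package=day 1; Refactor=day 4; Integrate=day 1; Draft=day 2; Research=day 2; Prototype=day 3).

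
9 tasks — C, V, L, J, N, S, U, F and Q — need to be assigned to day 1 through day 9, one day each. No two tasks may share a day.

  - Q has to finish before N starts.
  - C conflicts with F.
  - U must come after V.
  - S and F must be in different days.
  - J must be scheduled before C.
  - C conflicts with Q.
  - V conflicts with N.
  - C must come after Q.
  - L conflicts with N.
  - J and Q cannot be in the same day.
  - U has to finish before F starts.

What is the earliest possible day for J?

day 1

Downstream work caps J at day 8.
J at day 1 is achievable: V -> day 4, J -> day 1, U -> day 5, C -> day 3, L -> day 8, S -> day 9, F -> day 7, Q -> day 2, N -> day 6.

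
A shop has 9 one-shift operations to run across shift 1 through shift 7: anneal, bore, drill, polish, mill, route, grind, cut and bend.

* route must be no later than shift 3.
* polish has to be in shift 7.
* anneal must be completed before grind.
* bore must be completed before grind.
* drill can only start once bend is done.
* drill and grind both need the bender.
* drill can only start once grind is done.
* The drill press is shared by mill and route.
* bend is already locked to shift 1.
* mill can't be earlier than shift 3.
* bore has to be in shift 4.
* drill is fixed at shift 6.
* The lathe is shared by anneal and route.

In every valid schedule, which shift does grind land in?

bore is fixed at shift 4 and must come before grind, so grind is at least shift 5.
drill is fixed at shift 6 and must come after grind, so grind is at most shift 5.
So grind must be shift 5.

shift 5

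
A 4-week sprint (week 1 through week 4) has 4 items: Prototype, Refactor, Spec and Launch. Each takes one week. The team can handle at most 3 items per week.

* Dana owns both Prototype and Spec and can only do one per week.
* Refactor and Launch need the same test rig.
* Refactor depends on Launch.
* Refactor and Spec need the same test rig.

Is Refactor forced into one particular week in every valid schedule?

Refactor can be week 2 (e.g. Prototype=week 1, Refactor=week 2, Spec=week 3, Launch=week 1) or week 3 (e.g. Prototype in week 1, Spec in week 2, Refactor in week 3, Launch in week 1).

No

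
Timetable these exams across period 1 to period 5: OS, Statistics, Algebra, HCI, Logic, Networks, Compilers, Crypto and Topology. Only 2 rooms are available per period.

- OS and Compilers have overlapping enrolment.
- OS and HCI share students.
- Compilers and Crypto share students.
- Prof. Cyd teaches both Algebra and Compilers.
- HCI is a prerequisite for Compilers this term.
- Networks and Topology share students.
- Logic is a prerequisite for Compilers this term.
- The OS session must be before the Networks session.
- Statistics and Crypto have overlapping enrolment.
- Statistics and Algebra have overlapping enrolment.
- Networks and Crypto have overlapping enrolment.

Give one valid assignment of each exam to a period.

Networks in period 4; Statistics in period 2; Logic in period 1; Compilers in period 2; Crypto in period 5; Algebra in period 3; HCI in period 1; OS in period 3; Topology in period 5

Checking: OS(period 3) before Networks(period 4); Logic(period 1) before Compilers(period 2); HCI(period 1) before Compilers(period 2); Statistics(period 2) != Algebra(period 3); Algebra(period 3) != Compilers(period 2); Compilers(period 2) != Crypto(period 5); Networks(period 4) != Topology(period 5); Statistics(period 2) != Crypto(period 5); OS(period 3) != HCI(period 1); OS(period 3) != Compilers(period 2); Networks(period 4) != Crypto(period 5); max 2 per period (cap 2).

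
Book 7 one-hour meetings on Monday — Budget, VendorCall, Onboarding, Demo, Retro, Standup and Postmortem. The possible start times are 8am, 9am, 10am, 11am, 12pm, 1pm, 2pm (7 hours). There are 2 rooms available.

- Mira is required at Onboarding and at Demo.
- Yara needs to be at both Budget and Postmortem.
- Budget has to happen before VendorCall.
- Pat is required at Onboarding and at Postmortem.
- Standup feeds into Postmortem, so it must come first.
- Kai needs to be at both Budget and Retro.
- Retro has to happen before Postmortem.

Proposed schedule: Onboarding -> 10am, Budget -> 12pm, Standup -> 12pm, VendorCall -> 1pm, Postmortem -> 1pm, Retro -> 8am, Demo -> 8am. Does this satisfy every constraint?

Yes

Kai needs to be at both Budget and Retro — holds.
Yara needs to be at both Budget and Postmortem — holds.
Standup feeds into Postmortem, so it must come first — holds.
Mira is required at Onboarding and at Demo — holds.
Budget has to happen before VendorCall — holds.
Retro has to happen before Postmortem — holds.
There are 2 rooms available — holds.
Pat is required at Onboarding and at Postmortem — holds.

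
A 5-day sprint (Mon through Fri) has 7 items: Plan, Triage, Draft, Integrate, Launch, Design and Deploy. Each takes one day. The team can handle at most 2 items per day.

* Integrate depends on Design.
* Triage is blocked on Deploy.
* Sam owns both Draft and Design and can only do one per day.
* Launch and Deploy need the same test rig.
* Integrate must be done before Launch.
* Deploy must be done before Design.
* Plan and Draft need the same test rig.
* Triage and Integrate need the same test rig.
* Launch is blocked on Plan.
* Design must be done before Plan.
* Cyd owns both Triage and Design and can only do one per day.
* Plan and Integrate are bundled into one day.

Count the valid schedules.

22

Splitting on Plan: it can be Wed (10), Thu (12). Listing each branch's schedules as (Triage, Draft, Integrate, Launch, Design, Deploy):
Plan=Wed: (Thu,Mon,Wed,Thu,Tue,Mon) (Thu,Mon,Wed,Fri,Tue,Mon) (Thu,Thu,Wed,Fri,Tue,Mon) (Thu,Fri,Wed,Thu,Tue,Mon) (Thu,Fri,Wed,Fri,Tue,Mon) (Fri,Mon,Wed,Thu,Tue,Mon) (Fri,Mon,Wed,Fri,Tue,Mon) (Fri,Thu,Wed,Thu,Tue,Mon) (Fri,Thu,Wed,Fri,Tue,Mon) (Fri,Fri,Wed,Thu,Tue,Mon) — 10.
Plan=Thu: (Tue,Mon,Thu,Fri,Wed,Mon) (Tue,Tue,Thu,Fri,Wed,Mon) (Tue,Fri,Thu,Fri,Wed,Mon) (Wed,Mon,Thu,Fri,Tue,Mon) (Wed,Wed,Thu,Fri,Tue,Mon) (Wed,Fri,Thu,Fri,Tue,Mon) (Fri,Mon,Thu,Fri,Tue,Mon) (Fri,Mon,Thu,Fri,Wed,Mon) (Fri,Mon,Thu,Fri,Wed,Tue) (Fri,Tue,Thu,Fri,Wed,Mon) (Fri,Tue,Thu,Fri,Wed,Tue) (Fri,Wed,Thu,Fri,Tue,Mon) — 12.
Summing: 10 + 12 = 22.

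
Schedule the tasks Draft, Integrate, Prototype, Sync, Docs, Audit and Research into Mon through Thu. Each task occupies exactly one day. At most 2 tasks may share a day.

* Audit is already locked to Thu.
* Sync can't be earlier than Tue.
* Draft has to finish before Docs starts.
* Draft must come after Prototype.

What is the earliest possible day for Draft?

Precedence pushes Draft to at least Tue; downstream work caps Draft at Wed.
Draft at Tue is achievable: Audit=Thu; Prototype=Mon; Draft=Tue; Sync=Tue; Docs=Wed; Research=Wed; Integrate=Mon.

Tue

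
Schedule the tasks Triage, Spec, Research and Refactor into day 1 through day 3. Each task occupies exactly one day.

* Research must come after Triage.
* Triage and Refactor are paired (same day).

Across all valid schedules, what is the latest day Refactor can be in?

day 2

Refactor must be in the same day as Triage, which can't be after day 2, so Refactor is at most day 2.
Refactor at day 2 is achievable: Research=day 3; Triage=day 2; Refactor=day 2; Spec=day 1.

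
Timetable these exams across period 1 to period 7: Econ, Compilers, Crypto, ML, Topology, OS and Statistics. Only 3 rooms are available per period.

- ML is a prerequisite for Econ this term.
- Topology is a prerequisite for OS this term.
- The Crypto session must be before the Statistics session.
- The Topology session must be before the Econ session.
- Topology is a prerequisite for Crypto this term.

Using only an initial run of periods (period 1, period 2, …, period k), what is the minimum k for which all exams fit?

3 periods

The precedence chain requires at least 3 distinct periods.
With at most 3 per period and 7 exams, at least 3 periods are needed.
3 works (last occupied period: period 3): for example Crypto -> period 2, Statistics -> period 3, Compilers -> period 1, OS -> period 2, Topology -> period 1, ML -> period 1, Econ -> period 2.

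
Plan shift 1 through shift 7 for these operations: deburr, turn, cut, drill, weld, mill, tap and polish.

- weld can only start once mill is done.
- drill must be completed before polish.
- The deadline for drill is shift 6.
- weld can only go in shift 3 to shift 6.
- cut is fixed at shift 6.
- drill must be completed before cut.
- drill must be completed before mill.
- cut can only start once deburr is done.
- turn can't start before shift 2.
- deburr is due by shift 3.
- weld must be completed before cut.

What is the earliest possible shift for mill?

Precedence pushes mill to at least shift 2; downstream work caps mill at shift 4.
mill at shift 2 is achievable: tap -> shift 1, turn -> shift 2, polish -> shift 2, mill -> shift 2, weld -> shift 3, deburr -> shift 1, cut -> shift 6, drill -> shift 1.

shift 2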